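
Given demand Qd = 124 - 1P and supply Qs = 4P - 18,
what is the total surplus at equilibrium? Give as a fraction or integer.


Find equilibrium: 124 - 1P = 4P - 18
124 + 18 = 5P
P* = 142/5 = 142/5
Q* = 4*142/5 - 18 = 478/5
Inverse demand: P = 124 - Q/1, so P_max = 124
Inverse supply: P = 9/2 + Q/4, so P_min = 9/2
CS = (1/2) * 478/5 * (124 - 142/5) = 114242/25
PS = (1/2) * 478/5 * (142/5 - 9/2) = 57121/50
TS = CS + PS = 114242/25 + 57121/50 = 57121/10

57121/10


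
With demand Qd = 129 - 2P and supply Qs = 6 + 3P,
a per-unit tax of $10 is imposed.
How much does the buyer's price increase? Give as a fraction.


With a per-unit tax, the buyer's price increase depends on relative slopes.
Supply slope: d = 3, Demand slope: b = 2
Buyer's price increase = d * tax / (b + d)
= 3 * 10 / (2 + 3)
= 30 / 5 = 6

6


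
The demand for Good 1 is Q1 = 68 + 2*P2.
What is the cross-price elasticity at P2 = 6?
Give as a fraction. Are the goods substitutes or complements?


dQ1/dP2 = 2
At P2 = 6: Q1 = 68 + 2*6 = 80
Exy = (dQ1/dP2)(P2/Q1) = 2 * 6 / 80 = 3/20
Since Exy > 0, the goods are substitutes.

3/20 (substitutes)


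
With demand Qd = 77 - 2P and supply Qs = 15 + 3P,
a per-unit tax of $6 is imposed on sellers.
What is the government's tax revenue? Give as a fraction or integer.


With tax on sellers, new supply: Qs' = 15 + 3(P - 6)
= 3P - 3
New equilibrium quantity:
Q_new = 45
Tax revenue = tax * Q_new = 6 * 45 = 270

270


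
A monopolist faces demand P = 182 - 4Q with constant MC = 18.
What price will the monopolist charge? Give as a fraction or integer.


MR = 182 - 8Q
Set MR = MC: 182 - 8Q = 18
Q* = 41/2
Substitute into demand:
P* = 182 - 4*41/2 = 100

100


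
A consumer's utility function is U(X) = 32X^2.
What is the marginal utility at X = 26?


MU = dU/dX = 32*2*X^(2-1)
MU = 64*X^1
At X = 26:
MU = 64 * 26^1
MU = 64 * 26 = 1664

1664


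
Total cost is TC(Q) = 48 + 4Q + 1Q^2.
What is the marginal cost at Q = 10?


MC = dTC/dQ = 4 + 2*1*Q
At Q = 10:
MC = 4 + 2*10
MC = 4 + 20 = 24

24


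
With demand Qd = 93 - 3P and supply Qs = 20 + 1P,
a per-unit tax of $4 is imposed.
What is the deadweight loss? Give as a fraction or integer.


Pre-tax equilibrium quantity: Q* = 153/4
Post-tax equilibrium quantity: Q_tax = 141/4
Reduction in quantity: Q* - Q_tax = 3
DWL = (1/2) * tax * (Q* - Q_tax)
DWL = (1/2) * 4 * 3 = 6

6


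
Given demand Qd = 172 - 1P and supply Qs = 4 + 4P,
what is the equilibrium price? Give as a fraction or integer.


At equilibrium, Qd = Qs.
172 - 1P = 4 + 4P
172 - 4 = 1P + 4P
168 = 5P
P* = 168/5 = 168/5

168/5


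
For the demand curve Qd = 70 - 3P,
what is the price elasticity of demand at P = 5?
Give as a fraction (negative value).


dQ/dP = -3
At P = 5: Q = 70 - 3*5 = 55
E = (dQ/dP)(P/Q) = (-3)(5/55) = -3/11

-3/11


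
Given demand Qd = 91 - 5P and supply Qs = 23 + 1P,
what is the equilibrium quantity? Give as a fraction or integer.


First find equilibrium price:
91 - 5P = 23 + 1P
P* = 68/6 = 34/3
Then substitute into demand:
Q* = 91 - 5 * 34/3 = 103/3

103/3


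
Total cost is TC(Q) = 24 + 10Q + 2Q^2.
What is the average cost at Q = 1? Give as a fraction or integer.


TC(1) = 24 + 10*1 + 2*1^2
TC(1) = 24 + 10 + 2 = 36
AC = TC/Q = 36/1 = 36

36


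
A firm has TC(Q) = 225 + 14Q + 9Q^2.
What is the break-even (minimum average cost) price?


AC(Q) = 225/Q + 14 + 9Q
To minimize: dAC/dQ = -225/Q^2 + 9 = 0
Q^2 = 225/9 = 25
Q* = 5
Min AC = 225/5 + 14 + 9*5
Min AC = 45 + 14 + 45 = 104

104


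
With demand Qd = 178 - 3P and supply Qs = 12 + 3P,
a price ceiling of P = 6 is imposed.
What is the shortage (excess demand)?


At P = 6:
Qd = 178 - 3*6 = 160
Qs = 12 + 3*6 = 30
Shortage = Qd - Qs = 160 - 30 = 130

130


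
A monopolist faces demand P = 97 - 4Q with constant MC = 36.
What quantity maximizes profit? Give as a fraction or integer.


TR = P*Q = (97 - 4Q)Q = 97Q - 4Q^2
MR = dTR/dQ = 97 - 8Q
Set MR = MC:
97 - 8Q = 36
61 = 8Q
Q* = 61/8 = 61/8

61/8


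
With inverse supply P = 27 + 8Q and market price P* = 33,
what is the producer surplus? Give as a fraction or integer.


Minimum supply price (at Q=0): P_min = 27
Quantity supplied at P* = 33:
Q* = (33 - 27)/8 = 3/4
PS = (1/2) * Q* * (P* - P_min)
PS = (1/2) * 3/4 * (33 - 27)
PS = (1/2) * 3/4 * 6 = 9/4

9/4


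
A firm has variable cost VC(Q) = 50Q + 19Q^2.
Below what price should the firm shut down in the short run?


AVC(Q) = VC(Q)/Q = 50 + 19Q
AVC is increasing in Q, so minimum AVC is at Q -> 0+.
Min AVC = 50
The firm should shut down if P < 50.

50


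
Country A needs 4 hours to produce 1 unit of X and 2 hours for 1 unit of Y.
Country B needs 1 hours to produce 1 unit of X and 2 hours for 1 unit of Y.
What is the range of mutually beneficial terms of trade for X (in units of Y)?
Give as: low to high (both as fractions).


Opportunity cost of X for Country A = hours_X / hours_Y = 4/2 = 2 units of Y
Opportunity cost of X for Country B = hours_X / hours_Y = 1/2 = 1/2 units of Y
Terms of trade must be between the two opportunity costs.
Range: 1/2 to 2

1/2 to 2


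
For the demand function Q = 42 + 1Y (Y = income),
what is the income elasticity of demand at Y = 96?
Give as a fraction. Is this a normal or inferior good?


dQ/dY = 1
At Y = 96: Q = 42 + 1*96 = 138
Ey = (dQ/dY)(Y/Q) = 1 * 96 / 138 = 16/23
Since Ey > 0, this is a normal good.

16/23 (normal good)


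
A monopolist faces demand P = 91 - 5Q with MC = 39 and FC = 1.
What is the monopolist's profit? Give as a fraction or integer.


MR = MC: 91 - 10Q = 39
Q* = 26/5
P* = 91 - 5*26/5 = 65
Profit = (P* - MC)*Q* - FC
= (65 - 39)*26/5 - 1
= 26*26/5 - 1
= 676/5 - 1 = 671/5

671/5


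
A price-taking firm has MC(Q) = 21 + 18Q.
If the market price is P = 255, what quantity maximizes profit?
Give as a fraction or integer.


In perfect competition, profit is maximized where P = MC.
255 = 21 + 18Q
234 = 18Q
Q* = 234/18 = 13

13


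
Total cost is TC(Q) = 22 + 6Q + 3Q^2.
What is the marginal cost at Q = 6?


MC = dTC/dQ = 6 + 2*3*Q
At Q = 6:
MC = 6 + 6*6
MC = 6 + 36 = 42

42


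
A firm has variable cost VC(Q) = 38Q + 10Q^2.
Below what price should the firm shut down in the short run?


AVC(Q) = VC(Q)/Q = 38 + 10Q
AVC is increasing in Q, so minimum AVC is at Q -> 0+.
Min AVC = 38
The firm should shut down if P < 38.

38


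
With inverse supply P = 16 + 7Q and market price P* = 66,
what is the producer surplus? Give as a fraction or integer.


Minimum supply price (at Q=0): P_min = 16
Quantity supplied at P* = 66:
Q* = (66 - 16)/7 = 50/7
PS = (1/2) * Q* * (P* - P_min)
PS = (1/2) * 50/7 * (66 - 16)
PS = (1/2) * 50/7 * 50 = 1250/7

1250/7


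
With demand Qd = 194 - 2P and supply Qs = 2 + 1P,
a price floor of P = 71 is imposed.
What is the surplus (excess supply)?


At P = 71:
Qd = 194 - 2*71 = 52
Qs = 2 + 1*71 = 73
Surplus = Qs - Qd = 73 - 52 = 21

21


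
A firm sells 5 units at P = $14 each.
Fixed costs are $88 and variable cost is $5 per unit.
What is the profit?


Total Revenue = P * Q = 14 * 5 = $70
Total Cost = FC + VC*Q = 88 + 5*5 = $113
Profit = TR - TC = 70 - 113 = $-43

$-43


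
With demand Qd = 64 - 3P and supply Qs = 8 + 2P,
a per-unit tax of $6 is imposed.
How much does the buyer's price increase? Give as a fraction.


With a per-unit tax, the buyer's price increase depends on relative slopes.
Supply slope: d = 2, Demand slope: b = 3
Buyer's price increase = d * tax / (b + d)
= 2 * 6 / (3 + 2)
= 12 / 5 = 12/5

12/5


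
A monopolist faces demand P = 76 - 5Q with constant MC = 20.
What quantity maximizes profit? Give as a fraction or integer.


TR = P*Q = (76 - 5Q)Q = 76Q - 5Q^2
MR = dTR/dQ = 76 - 10Q
Set MR = MC:
76 - 10Q = 20
56 = 10Q
Q* = 56/10 = 28/5

28/5


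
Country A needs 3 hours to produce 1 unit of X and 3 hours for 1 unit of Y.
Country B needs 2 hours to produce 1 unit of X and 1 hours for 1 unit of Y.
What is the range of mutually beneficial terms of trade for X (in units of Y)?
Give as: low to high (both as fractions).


Opportunity cost of X for Country A = hours_X / hours_Y = 3/3 = 1 units of Y
Opportunity cost of X for Country B = hours_X / hours_Y = 2/1 = 2 units of Y
Terms of trade must be between the two opportunity costs.
Range: 1 to 2

1 to 2


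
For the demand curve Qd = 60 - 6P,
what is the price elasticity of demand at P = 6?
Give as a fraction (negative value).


dQ/dP = -6
At P = 6: Q = 60 - 6*6 = 24
E = (dQ/dP)(P/Q) = (-6)(6/24) = -3/2

-3/2


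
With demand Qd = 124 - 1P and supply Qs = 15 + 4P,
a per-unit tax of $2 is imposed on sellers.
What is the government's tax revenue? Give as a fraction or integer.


With tax on sellers, new supply: Qs' = 15 + 4(P - 2)
= 7 + 4P
New equilibrium quantity:
Q_new = 503/5
Tax revenue = tax * Q_new = 2 * 503/5 = 1006/5

1006/5


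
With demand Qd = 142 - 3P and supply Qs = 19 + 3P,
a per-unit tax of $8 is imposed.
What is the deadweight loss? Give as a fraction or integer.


Pre-tax equilibrium quantity: Q* = 161/2
Post-tax equilibrium quantity: Q_tax = 137/2
Reduction in quantity: Q* - Q_tax = 12
DWL = (1/2) * tax * (Q* - Q_tax)
DWL = (1/2) * 8 * 12 = 48

48


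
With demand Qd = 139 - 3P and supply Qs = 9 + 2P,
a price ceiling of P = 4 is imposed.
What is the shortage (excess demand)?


At P = 4:
Qd = 139 - 3*4 = 127
Qs = 9 + 2*4 = 17
Shortage = Qd - Qs = 127 - 17 = 110

110


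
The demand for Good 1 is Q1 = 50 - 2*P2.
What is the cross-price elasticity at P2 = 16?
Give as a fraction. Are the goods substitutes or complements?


dQ1/dP2 = -2
At P2 = 16: Q1 = 50 - 2*16 = 18
Exy = (dQ1/dP2)(P2/Q1) = -2 * 16 / 18 = -16/9
Since Exy < 0, the goods are complements.

-16/9 (complements)


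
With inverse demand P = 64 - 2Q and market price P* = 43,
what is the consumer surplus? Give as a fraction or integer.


Maximum willingness to pay (at Q=0): P_max = 64
Quantity demanded at P* = 43:
Q* = (64 - 43)/2 = 21/2
CS = (1/2) * Q* * (P_max - P*)
CS = (1/2) * 21/2 * (64 - 43)
CS = (1/2) * 21/2 * 21 = 441/4

441/4


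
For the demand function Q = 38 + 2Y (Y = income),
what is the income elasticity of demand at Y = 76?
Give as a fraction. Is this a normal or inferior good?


dQ/dY = 2
At Y = 76: Q = 38 + 2*76 = 190
Ey = (dQ/dY)(Y/Q) = 2 * 76 / 190 = 4/5
Since Ey > 0, this is a normal good.

4/5 (normal good)


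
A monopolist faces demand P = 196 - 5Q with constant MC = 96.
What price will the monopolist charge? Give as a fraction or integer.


MR = 196 - 10Q
Set MR = MC: 196 - 10Q = 96
Q* = 10
Substitute into demand:
P* = 196 - 5*10 = 146

146


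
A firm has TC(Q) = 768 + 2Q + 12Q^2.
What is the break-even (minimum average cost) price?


AC(Q) = 768/Q + 2 + 12Q
To minimize: dAC/dQ = -768/Q^2 + 12 = 0
Q^2 = 768/12 = 64
Q* = 8
Min AC = 768/8 + 2 + 12*8
Min AC = 96 + 2 + 96 = 194

194


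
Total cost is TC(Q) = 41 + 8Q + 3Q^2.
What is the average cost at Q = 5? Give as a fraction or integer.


TC(5) = 41 + 8*5 + 3*5^2
TC(5) = 41 + 40 + 75 = 156
AC = TC/Q = 156/5 = 156/5

156/5


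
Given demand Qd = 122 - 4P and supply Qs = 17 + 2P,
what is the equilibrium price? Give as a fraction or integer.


At equilibrium, Qd = Qs.
122 - 4P = 17 + 2P
122 - 17 = 4P + 2P
105 = 6P
P* = 105/6 = 35/2

35/2


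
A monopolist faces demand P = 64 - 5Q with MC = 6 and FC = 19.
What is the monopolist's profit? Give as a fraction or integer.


MR = MC: 64 - 10Q = 6
Q* = 29/5
P* = 64 - 5*29/5 = 35
Profit = (P* - MC)*Q* - FC
= (35 - 6)*29/5 - 19
= 29*29/5 - 19
= 841/5 - 19 = 746/5

746/5


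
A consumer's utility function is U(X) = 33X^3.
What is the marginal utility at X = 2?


MU = dU/dX = 33*3*X^(3-1)
MU = 99*X^2
At X = 2:
MU = 99 * 2^2
MU = 99 * 4 = 396

396


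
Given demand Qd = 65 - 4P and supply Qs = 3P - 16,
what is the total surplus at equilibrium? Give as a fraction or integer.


Find equilibrium: 65 - 4P = 3P - 16
65 + 16 = 7P
P* = 81/7 = 81/7
Q* = 3*81/7 - 16 = 131/7
Inverse demand: P = 65/4 - Q/4, so P_max = 65/4
Inverse supply: P = 16/3 + Q/3, so P_min = 16/3
CS = (1/2) * 131/7 * (65/4 - 81/7) = 17161/392
PS = (1/2) * 131/7 * (81/7 - 16/3) = 17161/294
TS = CS + PS = 17161/392 + 17161/294 = 17161/168

17161/168


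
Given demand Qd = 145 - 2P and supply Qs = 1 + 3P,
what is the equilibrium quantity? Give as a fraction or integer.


First find equilibrium price:
145 - 2P = 1 + 3P
P* = 144/5 = 144/5
Then substitute into demand:
Q* = 145 - 2 * 144/5 = 437/5

437/5


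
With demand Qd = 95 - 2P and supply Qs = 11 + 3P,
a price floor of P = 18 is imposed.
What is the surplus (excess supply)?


At P = 18:
Qd = 95 - 2*18 = 59
Qs = 11 + 3*18 = 65
Surplus = Qs - Qd = 65 - 59 = 6

6


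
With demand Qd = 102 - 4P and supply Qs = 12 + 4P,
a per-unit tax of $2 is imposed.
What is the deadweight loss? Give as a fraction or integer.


Pre-tax equilibrium quantity: Q* = 57
Post-tax equilibrium quantity: Q_tax = 53
Reduction in quantity: Q* - Q_tax = 4
DWL = (1/2) * tax * (Q* - Q_tax)
DWL = (1/2) * 2 * 4 = 4

4


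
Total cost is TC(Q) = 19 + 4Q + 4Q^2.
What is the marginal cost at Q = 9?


MC = dTC/dQ = 4 + 2*4*Q
At Q = 9:
MC = 4 + 8*9
MC = 4 + 72 = 76

76


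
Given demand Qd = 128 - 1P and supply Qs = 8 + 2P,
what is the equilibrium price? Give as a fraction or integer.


At equilibrium, Qd = Qs.
128 - 1P = 8 + 2P
128 - 8 = 1P + 2P
120 = 3P
P* = 120/3 = 40

40


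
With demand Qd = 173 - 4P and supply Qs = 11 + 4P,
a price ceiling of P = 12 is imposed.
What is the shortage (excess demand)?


At P = 12:
Qd = 173 - 4*12 = 125
Qs = 11 + 4*12 = 59
Shortage = Qd - Qs = 125 - 59 = 66

66


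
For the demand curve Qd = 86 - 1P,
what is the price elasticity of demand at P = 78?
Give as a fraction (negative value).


dQ/dP = -1
At P = 78: Q = 86 - 1*78 = 8
E = (dQ/dP)(P/Q) = (-1)(78/8) = -39/4

-39/4


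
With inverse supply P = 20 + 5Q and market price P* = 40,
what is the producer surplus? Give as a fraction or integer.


Minimum supply price (at Q=0): P_min = 20
Quantity supplied at P* = 40:
Q* = (40 - 20)/5 = 4
PS = (1/2) * Q* * (P* - P_min)
PS = (1/2) * 4 * (40 - 20)
PS = (1/2) * 4 * 20 = 40

40


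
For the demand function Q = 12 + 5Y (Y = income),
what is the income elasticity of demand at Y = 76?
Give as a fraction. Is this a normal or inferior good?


dQ/dY = 5
At Y = 76: Q = 12 + 5*76 = 392
Ey = (dQ/dY)(Y/Q) = 5 * 76 / 392 = 95/98
Since Ey > 0, this is a normal good.

95/98 (normal good)


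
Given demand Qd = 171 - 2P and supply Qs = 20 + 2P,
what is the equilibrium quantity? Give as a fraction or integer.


First find equilibrium price:
171 - 2P = 20 + 2P
P* = 151/4 = 151/4
Then substitute into demand:
Q* = 171 - 2 * 151/4 = 191/2

191/2


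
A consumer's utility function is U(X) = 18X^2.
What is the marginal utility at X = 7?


MU = dU/dX = 18*2*X^(2-1)
MU = 36*X^1
At X = 7:
MU = 36 * 7^1
MU = 36 * 7 = 252

252


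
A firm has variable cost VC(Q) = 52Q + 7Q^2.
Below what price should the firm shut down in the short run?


AVC(Q) = VC(Q)/Q = 52 + 7Q
AVC is increasing in Q, so minimum AVC is at Q -> 0+.
Min AVC = 52
The firm should shut down if P < 52.

52


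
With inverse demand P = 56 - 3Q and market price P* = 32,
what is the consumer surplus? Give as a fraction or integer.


Maximum willingness to pay (at Q=0): P_max = 56
Quantity demanded at P* = 32:
Q* = (56 - 32)/3 = 8
CS = (1/2) * Q* * (P_max - P*)
CS = (1/2) * 8 * (56 - 32)
CS = (1/2) * 8 * 24 = 96

96


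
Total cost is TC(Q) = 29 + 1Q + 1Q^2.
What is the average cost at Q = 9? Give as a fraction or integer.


TC(9) = 29 + 1*9 + 1*9^2
TC(9) = 29 + 9 + 81 = 119
AC = TC/Q = 119/9 = 119/9

119/9


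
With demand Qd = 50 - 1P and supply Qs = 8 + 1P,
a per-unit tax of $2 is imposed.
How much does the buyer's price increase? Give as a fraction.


With a per-unit tax, the buyer's price increase depends on relative slopes.
Supply slope: d = 1, Demand slope: b = 1
Buyer's price increase = d * tax / (b + d)
= 1 * 2 / (1 + 1)
= 2 / 2 = 1

1


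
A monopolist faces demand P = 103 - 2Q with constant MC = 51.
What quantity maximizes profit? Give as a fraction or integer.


TR = P*Q = (103 - 2Q)Q = 103Q - 2Q^2
MR = dTR/dQ = 103 - 4Q
Set MR = MC:
103 - 4Q = 51
52 = 4Q
Q* = 52/4 = 13

13


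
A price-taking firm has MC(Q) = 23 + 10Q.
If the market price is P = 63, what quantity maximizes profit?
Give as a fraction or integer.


In perfect competition, profit is maximized where P = MC.
63 = 23 + 10Q
40 = 10Q
Q* = 40/10 = 4

4


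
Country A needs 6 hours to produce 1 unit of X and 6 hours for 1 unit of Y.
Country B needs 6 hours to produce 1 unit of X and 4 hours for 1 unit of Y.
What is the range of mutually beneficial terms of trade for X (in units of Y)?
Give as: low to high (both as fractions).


Opportunity cost of X for Country A = hours_X / hours_Y = 6/6 = 1 units of Y
Opportunity cost of X for Country B = hours_X / hours_Y = 6/4 = 3/2 units of Y
Terms of trade must be between the two opportunity costs.
Range: 1 to 3/2

1 to 3/2


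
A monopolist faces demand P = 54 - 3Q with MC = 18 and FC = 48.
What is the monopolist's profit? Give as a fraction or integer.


MR = MC: 54 - 6Q = 18
Q* = 6
P* = 54 - 3*6 = 36
Profit = (P* - MC)*Q* - FC
= (36 - 18)*6 - 48
= 18*6 - 48
= 108 - 48 = 60

60


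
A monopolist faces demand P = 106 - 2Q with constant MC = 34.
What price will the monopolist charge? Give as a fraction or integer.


MR = 106 - 4Q
Set MR = MC: 106 - 4Q = 34
Q* = 18
Substitute into demand:
P* = 106 - 2*18 = 70

70


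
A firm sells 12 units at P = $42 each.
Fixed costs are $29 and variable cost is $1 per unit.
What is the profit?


Total Revenue = P * Q = 42 * 12 = $504
Total Cost = FC + VC*Q = 29 + 1*12 = $41
Profit = TR - TC = 504 - 41 = $463

$463


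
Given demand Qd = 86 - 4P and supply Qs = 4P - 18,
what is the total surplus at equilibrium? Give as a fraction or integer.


Find equilibrium: 86 - 4P = 4P - 18
86 + 18 = 8P
P* = 104/8 = 13
Q* = 4*13 - 18 = 34
Inverse demand: P = 43/2 - Q/4, so P_max = 43/2
Inverse supply: P = 9/2 + Q/4, so P_min = 9/2
CS = (1/2) * 34 * (43/2 - 13) = 289/2
PS = (1/2) * 34 * (13 - 9/2) = 289/2
TS = CS + PS = 289/2 + 289/2 = 289

289


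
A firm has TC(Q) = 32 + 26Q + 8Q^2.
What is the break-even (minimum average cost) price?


AC(Q) = 32/Q + 26 + 8Q
To minimize: dAC/dQ = -32/Q^2 + 8 = 0
Q^2 = 32/8 = 4
Q* = 2
Min AC = 32/2 + 26 + 8*2
Min AC = 16 + 26 + 16 = 58

58


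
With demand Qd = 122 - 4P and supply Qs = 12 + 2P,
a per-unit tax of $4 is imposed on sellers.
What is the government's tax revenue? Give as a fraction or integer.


With tax on sellers, new supply: Qs' = 12 + 2(P - 4)
= 4 + 2P
New equilibrium quantity:
Q_new = 130/3
Tax revenue = tax * Q_new = 4 * 130/3 = 520/3

520/3


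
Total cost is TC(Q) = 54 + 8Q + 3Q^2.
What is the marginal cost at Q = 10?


MC = dTC/dQ = 8 + 2*3*Q
At Q = 10:
MC = 8 + 6*10
MC = 8 + 60 = 68

68


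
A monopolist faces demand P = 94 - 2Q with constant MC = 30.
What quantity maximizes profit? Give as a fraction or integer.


TR = P*Q = (94 - 2Q)Q = 94Q - 2Q^2
MR = dTR/dQ = 94 - 4Q
Set MR = MC:
94 - 4Q = 30
64 = 4Q
Q* = 64/4 = 16

16


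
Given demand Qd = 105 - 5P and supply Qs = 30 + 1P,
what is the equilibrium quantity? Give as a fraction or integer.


First find equilibrium price:
105 - 5P = 30 + 1P
P* = 75/6 = 25/2
Then substitute into demand:
Q* = 105 - 5 * 25/2 = 85/2

85/2


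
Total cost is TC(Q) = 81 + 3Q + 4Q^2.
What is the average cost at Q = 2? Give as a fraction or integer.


TC(2) = 81 + 3*2 + 4*2^2
TC(2) = 81 + 6 + 16 = 103
AC = TC/Q = 103/2 = 103/2

103/2


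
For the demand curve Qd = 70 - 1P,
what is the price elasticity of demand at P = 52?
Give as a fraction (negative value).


dQ/dP = -1
At P = 52: Q = 70 - 1*52 = 18
E = (dQ/dP)(P/Q) = (-1)(52/18) = -26/9

-26/9


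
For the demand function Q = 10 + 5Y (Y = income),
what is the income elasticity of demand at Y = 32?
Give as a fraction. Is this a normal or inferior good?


dQ/dY = 5
At Y = 32: Q = 10 + 5*32 = 170
Ey = (dQ/dY)(Y/Q) = 5 * 32 / 170 = 16/17
Since Ey > 0, this is a normal good.

16/17 (normal good)


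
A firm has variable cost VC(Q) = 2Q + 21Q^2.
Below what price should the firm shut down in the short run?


AVC(Q) = VC(Q)/Q = 2 + 21Q
AVC is increasing in Q, so minimum AVC is at Q -> 0+.
Min AVC = 2
The firm should shut down if P < 2.

2


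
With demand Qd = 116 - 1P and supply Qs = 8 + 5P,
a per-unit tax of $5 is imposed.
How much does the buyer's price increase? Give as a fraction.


With a per-unit tax, the buyer's price increase depends on relative slopes.
Supply slope: d = 5, Demand slope: b = 1
Buyer's price increase = d * tax / (b + d)
= 5 * 5 / (1 + 5)
= 25 / 6 = 25/6

25/6


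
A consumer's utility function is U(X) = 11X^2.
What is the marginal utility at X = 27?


MU = dU/dX = 11*2*X^(2-1)
MU = 22*X^1
At X = 27:
MU = 22 * 27^1
MU = 22 * 27 = 594

594


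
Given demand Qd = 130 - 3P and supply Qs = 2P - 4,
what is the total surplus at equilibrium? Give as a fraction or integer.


Find equilibrium: 130 - 3P = 2P - 4
130 + 4 = 5P
P* = 134/5 = 134/5
Q* = 2*134/5 - 4 = 248/5
Inverse demand: P = 130/3 - Q/3, so P_max = 130/3
Inverse supply: P = 2 + Q/2, so P_min = 2
CS = (1/2) * 248/5 * (130/3 - 134/5) = 30752/75
PS = (1/2) * 248/5 * (134/5 - 2) = 15376/25
TS = CS + PS = 30752/75 + 15376/25 = 15376/15

15376/15


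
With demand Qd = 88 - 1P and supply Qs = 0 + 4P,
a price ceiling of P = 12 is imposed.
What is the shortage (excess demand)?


At P = 12:
Qd = 88 - 1*12 = 76
Qs = 0 + 4*12 = 48
Shortage = Qd - Qs = 76 - 48 = 28

28


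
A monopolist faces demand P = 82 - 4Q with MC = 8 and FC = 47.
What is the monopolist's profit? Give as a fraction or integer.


MR = MC: 82 - 8Q = 8
Q* = 37/4
P* = 82 - 4*37/4 = 45
Profit = (P* - MC)*Q* - FC
= (45 - 8)*37/4 - 47
= 37*37/4 - 47
= 1369/4 - 47 = 1181/4

1181/4


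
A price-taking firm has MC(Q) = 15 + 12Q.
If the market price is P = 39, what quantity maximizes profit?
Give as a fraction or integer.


In perfect competition, profit is maximized where P = MC.
39 = 15 + 12Q
24 = 12Q
Q* = 24/12 = 2

2


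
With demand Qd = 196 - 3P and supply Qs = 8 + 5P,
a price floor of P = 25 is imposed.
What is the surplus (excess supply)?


At P = 25:
Qd = 196 - 3*25 = 121
Qs = 8 + 5*25 = 133
Surplus = Qs - Qd = 133 - 121 = 12

12


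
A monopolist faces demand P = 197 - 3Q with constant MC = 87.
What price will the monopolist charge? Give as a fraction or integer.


MR = 197 - 6Q
Set MR = MC: 197 - 6Q = 87
Q* = 55/3
Substitute into demand:
P* = 197 - 3*55/3 = 142

142


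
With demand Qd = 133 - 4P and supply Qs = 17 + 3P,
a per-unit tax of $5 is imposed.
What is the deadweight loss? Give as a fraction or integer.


Pre-tax equilibrium quantity: Q* = 467/7
Post-tax equilibrium quantity: Q_tax = 407/7
Reduction in quantity: Q* - Q_tax = 60/7
DWL = (1/2) * tax * (Q* - Q_tax)
DWL = (1/2) * 5 * 60/7 = 150/7

150/7


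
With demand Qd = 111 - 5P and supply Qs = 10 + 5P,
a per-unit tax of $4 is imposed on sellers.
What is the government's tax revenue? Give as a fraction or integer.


With tax on sellers, new supply: Qs' = 10 + 5(P - 4)
= 5P - 10
New equilibrium quantity:
Q_new = 101/2
Tax revenue = tax * Q_new = 4 * 101/2 = 202

202


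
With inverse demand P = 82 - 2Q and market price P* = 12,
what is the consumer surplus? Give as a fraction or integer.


Maximum willingness to pay (at Q=0): P_max = 82
Quantity demanded at P* = 12:
Q* = (82 - 12)/2 = 35
CS = (1/2) * Q* * (P_max - P*)
CS = (1/2) * 35 * (82 - 12)
CS = (1/2) * 35 * 70 = 1225

1225


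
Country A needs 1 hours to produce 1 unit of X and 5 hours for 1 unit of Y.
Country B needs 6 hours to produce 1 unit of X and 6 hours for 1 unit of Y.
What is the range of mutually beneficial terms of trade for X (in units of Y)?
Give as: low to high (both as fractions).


Opportunity cost of X for Country A = hours_X / hours_Y = 1/5 = 1/5 units of Y
Opportunity cost of X for Country B = hours_X / hours_Y = 6/6 = 1 units of Y
Terms of trade must be between the two opportunity costs.
Range: 1/5 to 1

1/5 to 1


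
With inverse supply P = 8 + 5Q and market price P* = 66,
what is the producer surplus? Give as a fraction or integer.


Minimum supply price (at Q=0): P_min = 8
Quantity supplied at P* = 66:
Q* = (66 - 8)/5 = 58/5
PS = (1/2) * Q* * (P* - P_min)
PS = (1/2) * 58/5 * (66 - 8)
PS = (1/2) * 58/5 * 58 = 1682/5

1682/5


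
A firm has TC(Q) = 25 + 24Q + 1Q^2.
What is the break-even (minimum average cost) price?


AC(Q) = 25/Q + 24 + 1Q
To minimize: dAC/dQ = -25/Q^2 + 1 = 0
Q^2 = 25/1 = 25
Q* = 5
Min AC = 25/5 + 24 + 1*5
Min AC = 5 + 24 + 5 = 34

34


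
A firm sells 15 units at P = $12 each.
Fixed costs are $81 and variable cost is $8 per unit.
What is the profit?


Total Revenue = P * Q = 12 * 15 = $180
Total Cost = FC + VC*Q = 81 + 8*15 = $201
Profit = TR - TC = 180 - 201 = $-21

$-21


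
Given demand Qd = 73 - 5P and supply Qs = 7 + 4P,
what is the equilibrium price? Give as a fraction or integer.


At equilibrium, Qd = Qs.
73 - 5P = 7 + 4P
73 - 7 = 5P + 4P
66 = 9P
P* = 66/9 = 22/3

22/3


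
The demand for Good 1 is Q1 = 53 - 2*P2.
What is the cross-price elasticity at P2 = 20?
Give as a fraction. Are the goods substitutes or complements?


dQ1/dP2 = -2
At P2 = 20: Q1 = 53 - 2*20 = 13
Exy = (dQ1/dP2)(P2/Q1) = -2 * 20 / 13 = -40/13
Since Exy < 0, the goods are complements.

-40/13 (complements)


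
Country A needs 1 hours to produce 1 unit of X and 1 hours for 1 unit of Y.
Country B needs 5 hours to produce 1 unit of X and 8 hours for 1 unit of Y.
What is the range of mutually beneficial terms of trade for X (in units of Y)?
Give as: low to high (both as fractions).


Opportunity cost of X for Country A = hours_X / hours_Y = 1/1 = 1 units of Y
Opportunity cost of X for Country B = hours_X / hours_Y = 5/8 = 5/8 units of Y
Terms of trade must be between the two opportunity costs.
Range: 5/8 to 1

5/8 to 1


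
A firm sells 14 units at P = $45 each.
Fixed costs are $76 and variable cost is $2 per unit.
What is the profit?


Total Revenue = P * Q = 45 * 14 = $630
Total Cost = FC + VC*Q = 76 + 2*14 = $104
Profit = TR - TC = 630 - 104 = $526

$526


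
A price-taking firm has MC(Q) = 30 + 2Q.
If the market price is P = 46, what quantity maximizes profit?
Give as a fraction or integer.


In perfect competition, profit is maximized where P = MC.
46 = 30 + 2Q
16 = 2Q
Q* = 16/2 = 8

8


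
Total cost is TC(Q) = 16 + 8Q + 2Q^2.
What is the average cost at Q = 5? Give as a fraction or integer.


TC(5) = 16 + 8*5 + 2*5^2
TC(5) = 16 + 40 + 50 = 106
AC = TC/Q = 106/5 = 106/5

106/5


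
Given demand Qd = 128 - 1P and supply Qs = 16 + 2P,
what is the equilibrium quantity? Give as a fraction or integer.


First find equilibrium price:
128 - 1P = 16 + 2P
P* = 112/3 = 112/3
Then substitute into demand:
Q* = 128 - 1 * 112/3 = 272/3

272/3


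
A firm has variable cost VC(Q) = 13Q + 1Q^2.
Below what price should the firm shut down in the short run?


AVC(Q) = VC(Q)/Q = 13 + 1Q
AVC is increasing in Q, so minimum AVC is at Q -> 0+.
Min AVC = 13
The firm should shut down if P < 13.

13


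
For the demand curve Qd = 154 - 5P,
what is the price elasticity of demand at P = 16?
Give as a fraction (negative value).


dQ/dP = -5
At P = 16: Q = 154 - 5*16 = 74
E = (dQ/dP)(P/Q) = (-5)(16/74) = -40/37

-40/37


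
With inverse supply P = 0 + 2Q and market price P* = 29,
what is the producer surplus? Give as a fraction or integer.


Minimum supply price (at Q=0): P_min = 0
Quantity supplied at P* = 29:
Q* = (29 - 0)/2 = 29/2
PS = (1/2) * Q* * (P* - P_min)
PS = (1/2) * 29/2 * (29 - 0)
PS = (1/2) * 29/2 * 29 = 841/4

841/4


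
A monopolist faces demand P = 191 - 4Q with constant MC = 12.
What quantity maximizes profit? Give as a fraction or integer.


TR = P*Q = (191 - 4Q)Q = 191Q - 4Q^2
MR = dTR/dQ = 191 - 8Q
Set MR = MC:
191 - 8Q = 12
179 = 8Q
Q* = 179/8 = 179/8

179/8


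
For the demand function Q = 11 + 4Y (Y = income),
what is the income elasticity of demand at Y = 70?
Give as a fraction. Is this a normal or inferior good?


dQ/dY = 4
At Y = 70: Q = 11 + 4*70 = 291
Ey = (dQ/dY)(Y/Q) = 4 * 70 / 291 = 280/291
Since Ey > 0, this is a normal good.

280/291 (normal good)


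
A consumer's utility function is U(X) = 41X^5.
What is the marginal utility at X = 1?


MU = dU/dX = 41*5*X^(5-1)
MU = 205*X^4
At X = 1:
MU = 205 * 1^4
MU = 205 * 1 = 205

205


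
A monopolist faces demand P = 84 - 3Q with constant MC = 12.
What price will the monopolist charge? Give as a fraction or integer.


MR = 84 - 6Q
Set MR = MC: 84 - 6Q = 12
Q* = 12
Substitute into demand:
P* = 84 - 3*12 = 48

48


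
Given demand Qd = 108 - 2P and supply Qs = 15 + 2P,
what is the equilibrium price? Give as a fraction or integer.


At equilibrium, Qd = Qs.
108 - 2P = 15 + 2P
108 - 15 = 2P + 2P
93 = 4P
P* = 93/4 = 93/4

93/4


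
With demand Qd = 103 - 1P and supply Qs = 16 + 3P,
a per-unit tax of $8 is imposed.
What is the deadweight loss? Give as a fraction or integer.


Pre-tax equilibrium quantity: Q* = 325/4
Post-tax equilibrium quantity: Q_tax = 301/4
Reduction in quantity: Q* - Q_tax = 6
DWL = (1/2) * tax * (Q* - Q_tax)
DWL = (1/2) * 8 * 6 = 24

24


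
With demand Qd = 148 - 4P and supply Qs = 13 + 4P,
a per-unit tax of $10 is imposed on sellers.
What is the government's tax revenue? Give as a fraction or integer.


With tax on sellers, new supply: Qs' = 13 + 4(P - 10)
= 4P - 27
New equilibrium quantity:
Q_new = 121/2
Tax revenue = tax * Q_new = 10 * 121/2 = 605

605


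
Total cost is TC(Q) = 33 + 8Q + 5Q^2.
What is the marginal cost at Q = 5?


MC = dTC/dQ = 8 + 2*5*Q
At Q = 5:
MC = 8 + 10*5
MC = 8 + 50 = 58

58


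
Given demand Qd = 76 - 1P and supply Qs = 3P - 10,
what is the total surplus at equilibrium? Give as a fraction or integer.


Find equilibrium: 76 - 1P = 3P - 10
76 + 10 = 4P
P* = 86/4 = 43/2
Q* = 3*43/2 - 10 = 109/2
Inverse demand: P = 76 - Q/1, so P_max = 76
Inverse supply: P = 10/3 + Q/3, so P_min = 10/3
CS = (1/2) * 109/2 * (76 - 43/2) = 11881/8
PS = (1/2) * 109/2 * (43/2 - 10/3) = 11881/24
TS = CS + PS = 11881/8 + 11881/24 = 11881/6

11881/6


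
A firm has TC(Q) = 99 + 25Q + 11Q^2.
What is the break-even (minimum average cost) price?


AC(Q) = 99/Q + 25 + 11Q
To minimize: dAC/dQ = -99/Q^2 + 11 = 0
Q^2 = 99/11 = 9
Q* = 3
Min AC = 99/3 + 25 + 11*3
Min AC = 33 + 25 + 33 = 91

91


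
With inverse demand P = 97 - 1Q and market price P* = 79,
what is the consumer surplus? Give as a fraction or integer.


Maximum willingness to pay (at Q=0): P_max = 97
Quantity demanded at P* = 79:
Q* = (97 - 79)/1 = 18
CS = (1/2) * Q* * (P_max - P*)
CS = (1/2) * 18 * (97 - 79)
CS = (1/2) * 18 * 18 = 162

162


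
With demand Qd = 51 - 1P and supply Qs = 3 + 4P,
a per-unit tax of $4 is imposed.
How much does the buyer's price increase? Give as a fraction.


With a per-unit tax, the buyer's price increase depends on relative slopes.
Supply slope: d = 4, Demand slope: b = 1
Buyer's price increase = d * tax / (b + d)
= 4 * 4 / (1 + 4)
= 16 / 5 = 16/5

16/5


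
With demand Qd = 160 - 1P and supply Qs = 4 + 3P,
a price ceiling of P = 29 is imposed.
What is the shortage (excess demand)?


At P = 29:
Qd = 160 - 1*29 = 131
Qs = 4 + 3*29 = 91
Shortage = Qd - Qs = 131 - 91 = 40

40


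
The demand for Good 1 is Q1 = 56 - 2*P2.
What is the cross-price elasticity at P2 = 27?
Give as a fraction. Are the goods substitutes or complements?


dQ1/dP2 = -2
At P2 = 27: Q1 = 56 - 2*27 = 2
Exy = (dQ1/dP2)(P2/Q1) = -2 * 27 / 2 = -27
Since Exy < 0, the goods are complements.

-27 (complements)


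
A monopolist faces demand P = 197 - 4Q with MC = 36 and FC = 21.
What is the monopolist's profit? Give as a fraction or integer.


MR = MC: 197 - 8Q = 36
Q* = 161/8
P* = 197 - 4*161/8 = 233/2
Profit = (P* - MC)*Q* - FC
= (233/2 - 36)*161/8 - 21
= 161/2*161/8 - 21
= 25921/16 - 21 = 25585/16

25585/16


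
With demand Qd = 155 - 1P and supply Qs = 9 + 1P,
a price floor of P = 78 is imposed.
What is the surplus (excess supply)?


At P = 78:
Qd = 155 - 1*78 = 77
Qs = 9 + 1*78 = 87
Surplus = Qs - Qd = 87 - 77 = 10

10


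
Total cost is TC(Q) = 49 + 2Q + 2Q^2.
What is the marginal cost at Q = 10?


MC = dTC/dQ = 2 + 2*2*Q
At Q = 10:
MC = 2 + 4*10
MC = 2 + 40 = 42

42


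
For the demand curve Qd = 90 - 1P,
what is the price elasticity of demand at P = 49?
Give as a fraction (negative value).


dQ/dP = -1
At P = 49: Q = 90 - 1*49 = 41
E = (dQ/dP)(P/Q) = (-1)(49/41) = -49/41

-49/41


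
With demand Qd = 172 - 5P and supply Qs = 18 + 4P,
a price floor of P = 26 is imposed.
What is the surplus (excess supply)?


At P = 26:
Qd = 172 - 5*26 = 42
Qs = 18 + 4*26 = 122
Surplus = Qs - Qd = 122 - 42 = 80

80


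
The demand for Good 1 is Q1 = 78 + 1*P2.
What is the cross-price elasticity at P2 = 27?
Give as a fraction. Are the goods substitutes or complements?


dQ1/dP2 = 1
At P2 = 27: Q1 = 78 + 1*27 = 105
Exy = (dQ1/dP2)(P2/Q1) = 1 * 27 / 105 = 9/35
Since Exy > 0, the goods are substitutes.

9/35 (substitutes)


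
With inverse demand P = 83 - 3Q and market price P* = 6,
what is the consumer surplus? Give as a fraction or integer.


Maximum willingness to pay (at Q=0): P_max = 83
Quantity demanded at P* = 6:
Q* = (83 - 6)/3 = 77/3
CS = (1/2) * Q* * (P_max - P*)
CS = (1/2) * 77/3 * (83 - 6)
CS = (1/2) * 77/3 * 77 = 5929/6

5929/6


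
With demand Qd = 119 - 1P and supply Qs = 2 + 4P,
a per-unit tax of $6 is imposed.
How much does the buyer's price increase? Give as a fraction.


With a per-unit tax, the buyer's price increase depends on relative slopes.
Supply slope: d = 4, Demand slope: b = 1
Buyer's price increase = d * tax / (b + d)
= 4 * 6 / (1 + 4)
= 24 / 5 = 24/5

24/5


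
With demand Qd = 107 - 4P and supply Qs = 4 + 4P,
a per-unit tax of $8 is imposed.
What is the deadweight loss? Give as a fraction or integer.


Pre-tax equilibrium quantity: Q* = 111/2
Post-tax equilibrium quantity: Q_tax = 79/2
Reduction in quantity: Q* - Q_tax = 16
DWL = (1/2) * tax * (Q* - Q_tax)
DWL = (1/2) * 8 * 16 = 64

64


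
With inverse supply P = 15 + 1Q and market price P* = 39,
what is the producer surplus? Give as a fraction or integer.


Minimum supply price (at Q=0): P_min = 15
Quantity supplied at P* = 39:
Q* = (39 - 15)/1 = 24
PS = (1/2) * Q* * (P* - P_min)
PS = (1/2) * 24 * (39 - 15)
PS = (1/2) * 24 * 24 = 288

288


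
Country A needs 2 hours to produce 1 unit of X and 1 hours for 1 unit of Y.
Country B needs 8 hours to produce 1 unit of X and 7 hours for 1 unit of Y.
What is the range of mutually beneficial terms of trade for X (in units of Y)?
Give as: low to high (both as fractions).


Opportunity cost of X for Country A = hours_X / hours_Y = 2/1 = 2 units of Y
Opportunity cost of X for Country B = hours_X / hours_Y = 8/7 = 8/7 units of Y
Terms of trade must be between the two opportunity costs.
Range: 8/7 to 2

8/7 to 2


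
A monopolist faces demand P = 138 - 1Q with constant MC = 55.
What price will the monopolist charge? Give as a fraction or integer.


MR = 138 - 2Q
Set MR = MC: 138 - 2Q = 55
Q* = 83/2
Substitute into demand:
P* = 138 - 1*83/2 = 193/2

193/2


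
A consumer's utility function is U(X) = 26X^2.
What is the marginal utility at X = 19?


MU = dU/dX = 26*2*X^(2-1)
MU = 52*X^1
At X = 19:
MU = 52 * 19^1
MU = 52 * 19 = 988

988


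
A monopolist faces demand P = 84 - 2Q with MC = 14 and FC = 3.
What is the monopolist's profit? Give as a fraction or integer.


MR = MC: 84 - 4Q = 14
Q* = 35/2
P* = 84 - 2*35/2 = 49
Profit = (P* - MC)*Q* - FC
= (49 - 14)*35/2 - 3
= 35*35/2 - 3
= 1225/2 - 3 = 1219/2

1219/2


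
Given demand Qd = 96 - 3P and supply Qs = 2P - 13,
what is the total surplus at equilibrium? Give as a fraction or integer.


Find equilibrium: 96 - 3P = 2P - 13
96 + 13 = 5P
P* = 109/5 = 109/5
Q* = 2*109/5 - 13 = 153/5
Inverse demand: P = 32 - Q/3, so P_max = 32
Inverse supply: P = 13/2 + Q/2, so P_min = 13/2
CS = (1/2) * 153/5 * (32 - 109/5) = 7803/50
PS = (1/2) * 153/5 * (109/5 - 13/2) = 23409/100
TS = CS + PS = 7803/50 + 23409/100 = 7803/20

7803/20


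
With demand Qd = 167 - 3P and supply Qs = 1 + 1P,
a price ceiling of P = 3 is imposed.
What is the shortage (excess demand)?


At P = 3:
Qd = 167 - 3*3 = 158
Qs = 1 + 1*3 = 4
Shortage = Qd - Qs = 158 - 4 = 154

154


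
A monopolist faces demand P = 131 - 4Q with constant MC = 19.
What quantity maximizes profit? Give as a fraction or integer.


TR = P*Q = (131 - 4Q)Q = 131Q - 4Q^2
MR = dTR/dQ = 131 - 8Q
Set MR = MC:
131 - 8Q = 19
112 = 8Q
Q* = 112/8 = 14

14


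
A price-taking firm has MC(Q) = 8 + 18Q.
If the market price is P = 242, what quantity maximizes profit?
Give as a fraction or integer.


In perfect competition, profit is maximized where P = MC.
242 = 8 + 18Q
234 = 18Q
Q* = 234/18 = 13

13


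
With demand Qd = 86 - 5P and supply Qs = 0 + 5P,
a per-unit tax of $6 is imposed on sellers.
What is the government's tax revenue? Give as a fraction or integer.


With tax on sellers, new supply: Qs' = 0 + 5(P - 6)
= 5P - 30
New equilibrium quantity:
Q_new = 28
Tax revenue = tax * Q_new = 6 * 28 = 168

168


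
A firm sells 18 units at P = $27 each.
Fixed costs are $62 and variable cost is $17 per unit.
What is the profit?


Total Revenue = P * Q = 27 * 18 = $486
Total Cost = FC + VC*Q = 62 + 17*18 = $368
Profit = TR - TC = 486 - 368 = $118

$118


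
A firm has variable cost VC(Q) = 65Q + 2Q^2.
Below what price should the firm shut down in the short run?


AVC(Q) = VC(Q)/Q = 65 + 2Q
AVC is increasing in Q, so minimum AVC is at Q -> 0+.
Min AVC = 65
The firm should shut down if P < 65.

65


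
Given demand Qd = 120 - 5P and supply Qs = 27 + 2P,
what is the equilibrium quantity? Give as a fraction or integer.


First find equilibrium price:
120 - 5P = 27 + 2P
P* = 93/7 = 93/7
Then substitute into demand:
Q* = 120 - 5 * 93/7 = 375/7

375/7


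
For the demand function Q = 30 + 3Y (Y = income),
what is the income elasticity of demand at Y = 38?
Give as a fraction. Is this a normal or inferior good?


dQ/dY = 3
At Y = 38: Q = 30 + 3*38 = 144
Ey = (dQ/dY)(Y/Q) = 3 * 38 / 144 = 19/24
Since Ey > 0, this is a normal good.

19/24 (normal good)


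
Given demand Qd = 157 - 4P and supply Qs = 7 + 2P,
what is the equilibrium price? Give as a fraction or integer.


At equilibrium, Qd = Qs.
157 - 4P = 7 + 2P
157 - 7 = 4P + 2P
150 = 6P
P* = 150/6 = 25

25


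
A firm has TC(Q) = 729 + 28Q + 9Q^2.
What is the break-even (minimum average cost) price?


AC(Q) = 729/Q + 28 + 9Q
To minimize: dAC/dQ = -729/Q^2 + 9 = 0
Q^2 = 729/9 = 81
Q* = 9
Min AC = 729/9 + 28 + 9*9
Min AC = 81 + 28 + 81 = 190

190


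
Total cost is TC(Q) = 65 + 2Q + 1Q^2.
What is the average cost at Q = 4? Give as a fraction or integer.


TC(4) = 65 + 2*4 + 1*4^2
TC(4) = 65 + 8 + 16 = 89
AC = TC/Q = 89/4 = 89/4

89/4


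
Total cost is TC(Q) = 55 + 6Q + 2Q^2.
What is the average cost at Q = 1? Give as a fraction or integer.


TC(1) = 55 + 6*1 + 2*1^2
TC(1) = 55 + 6 + 2 = 63
AC = TC/Q = 63/1 = 63

63


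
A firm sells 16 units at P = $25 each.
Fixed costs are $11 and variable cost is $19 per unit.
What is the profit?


Total Revenue = P * Q = 25 * 16 = $400
Total Cost = FC + VC*Q = 11 + 19*16 = $315
Profit = TR - TC = 400 - 315 = $85

$85


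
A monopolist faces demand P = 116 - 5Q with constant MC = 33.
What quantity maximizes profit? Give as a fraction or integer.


TR = P*Q = (116 - 5Q)Q = 116Q - 5Q^2
MR = dTR/dQ = 116 - 10Q
Set MR = MC:
116 - 10Q = 33
83 = 10Q
Q* = 83/10 = 83/10

83/10


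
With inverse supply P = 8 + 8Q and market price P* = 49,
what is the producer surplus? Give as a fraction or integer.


Minimum supply price (at Q=0): P_min = 8
Quantity supplied at P* = 49:
Q* = (49 - 8)/8 = 41/8
PS = (1/2) * Q* * (P* - P_min)
PS = (1/2) * 41/8 * (49 - 8)
PS = (1/2) * 41/8 * 41 = 1681/16

1681/16
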